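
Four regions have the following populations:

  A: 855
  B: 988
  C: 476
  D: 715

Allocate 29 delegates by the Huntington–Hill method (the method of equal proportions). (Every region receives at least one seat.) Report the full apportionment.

A 8; B 9; C 5; D 7

With divisor 105: modified quotas A 8.143, B 9.410, C 4.533, D 6.810.
Geometric-mean thresholds: A √(8·9)=8.485, B √(9·10)=9.487, C √(4·5)=4.472, D √(6·7)=6.481.
Each quota rounded against its threshold gives A 8, B 9, C 5, D 7 (total 29).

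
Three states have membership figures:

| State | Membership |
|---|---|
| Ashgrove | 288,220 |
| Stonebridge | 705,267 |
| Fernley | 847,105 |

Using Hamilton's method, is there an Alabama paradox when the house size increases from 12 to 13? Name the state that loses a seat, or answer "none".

At 12 seats: Ashgrove 2, Stonebridge 5, Fernley 5.
At 13 seats: Ashgrove 2, Stonebridge 5, Fernley 6.
No state's allocation decreased.

none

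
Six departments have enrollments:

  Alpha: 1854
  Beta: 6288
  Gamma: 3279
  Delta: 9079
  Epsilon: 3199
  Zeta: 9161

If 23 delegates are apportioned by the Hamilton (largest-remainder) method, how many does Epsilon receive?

The standard divisor is 32860/23 ≈ 1428.696.
Standard quotas: Alpha 1.2977, Beta 4.4012, Gamma 2.2951, Delta 6.3547, Epsilon 2.2391, Zeta 6.4121.
Lower quotas: Alpha 1, Beta 4, Gamma 2, Delta 6, Epsilon 2, Zeta 6 (sum 21, leaving 2 seats).
Remainders in descending order: Zeta 0.4121, Beta 0.4012, Delta 0.3547, Alpha 0.2977, Gamma 0.2951, Epsilon 0.2391.
The surplus seats go to Zeta, Beta.
Epsilon receives 2.

2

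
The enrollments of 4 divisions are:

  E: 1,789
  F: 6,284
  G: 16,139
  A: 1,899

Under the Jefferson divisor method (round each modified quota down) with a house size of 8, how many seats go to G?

6

Standard divisor 26111/8 ≈ 3263.875; standard quotas: E 0.548, F 1.925, G 4.945, A 0.582.
Rounding down gives 0, 1, 4, 0 = 5 seats, so the divisor must be adjusted.
With modified divisor 2500: modified quotas E 0.716, F 2.514, G 6.456, A 0.760.
Rounding down: E 0, F 2, G 6, A 0 (total 8).
G receives 6.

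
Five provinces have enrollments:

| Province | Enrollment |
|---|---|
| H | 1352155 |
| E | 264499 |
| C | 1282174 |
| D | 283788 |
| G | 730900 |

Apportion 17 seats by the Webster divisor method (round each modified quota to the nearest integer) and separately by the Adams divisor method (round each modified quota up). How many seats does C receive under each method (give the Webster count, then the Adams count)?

Webster: H 6, E 1, C 6, D 1, G 3.
Adams: H 6, E 1, C 5, D 2, G 3.
C gets 6 under Webster and 5 under Adams.

6 and 5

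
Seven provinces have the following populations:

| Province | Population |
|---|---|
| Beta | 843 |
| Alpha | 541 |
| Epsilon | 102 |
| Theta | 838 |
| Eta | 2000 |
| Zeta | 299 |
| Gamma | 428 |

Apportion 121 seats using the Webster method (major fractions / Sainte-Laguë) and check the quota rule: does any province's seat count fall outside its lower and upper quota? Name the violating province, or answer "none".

Standard quotas: Beta 20.195, Alpha 12.960, Epsilon 2.443, Theta 20.075, Eta 47.911, Zeta 7.163, Gamma 10.253.
Webster allocation: Beta 20, Alpha 13, Epsilon 2, Theta 20, Eta 49, Zeta 7, Gamma 10.
Eta has quota 47.911 (lower 47, upper 48) but receives 49 — outside the quota interval.

Eta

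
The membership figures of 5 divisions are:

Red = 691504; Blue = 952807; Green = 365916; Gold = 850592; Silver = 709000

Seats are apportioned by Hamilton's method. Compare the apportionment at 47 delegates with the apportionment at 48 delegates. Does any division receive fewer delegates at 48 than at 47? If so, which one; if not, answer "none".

At 47 seats: Red 9, Blue 13, Green 5, Gold 11, Silver 9.
At 48 seats: Red 9, Blue 13, Green 5, Gold 11, Silver 10.
No division's allocation decreased.

none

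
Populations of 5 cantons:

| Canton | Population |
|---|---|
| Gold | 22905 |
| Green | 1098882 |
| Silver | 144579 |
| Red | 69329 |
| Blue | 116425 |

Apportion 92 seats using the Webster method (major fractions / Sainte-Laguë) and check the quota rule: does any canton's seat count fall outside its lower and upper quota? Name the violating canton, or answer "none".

Green

Standard quotas: Gold 1.451, Green 69.620, Silver 9.160, Red 4.392, Blue 7.376.
Webster allocation: Gold 1, Green 71, Silver 9, Red 4, Blue 7.
Green has quota 69.620 (lower 69, upper 70) but receives 71 — outside the quota interval.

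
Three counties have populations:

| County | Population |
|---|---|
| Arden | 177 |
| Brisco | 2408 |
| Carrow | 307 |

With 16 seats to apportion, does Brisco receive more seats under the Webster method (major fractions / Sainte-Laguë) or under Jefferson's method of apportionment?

Jefferson

Webster: Arden 1, Brisco 13, Carrow 2.
Jefferson: Arden 1, Brisco 14, Carrow 1.
Brisco gets 13 under Webster and 14 under Jefferson.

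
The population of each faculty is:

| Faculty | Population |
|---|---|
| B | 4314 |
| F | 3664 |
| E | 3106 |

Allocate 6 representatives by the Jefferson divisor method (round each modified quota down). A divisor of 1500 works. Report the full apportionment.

B 2, F 2, E 2

With modified divisor 1500: modified quotas B 2.876, F 2.443, E 2.071.
Rounding down: B 2, F 2, E 2 (total 6).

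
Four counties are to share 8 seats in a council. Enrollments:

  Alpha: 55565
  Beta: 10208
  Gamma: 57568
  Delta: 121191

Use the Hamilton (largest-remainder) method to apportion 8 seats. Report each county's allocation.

Alpha=2; Beta=0; Gamma=2; Delta=4

Standard divisor: 244532 ÷ 8 ≈ 30566.5.
Standard quotas: Alpha 1.8178, Beta 0.3340, Gamma 1.8834, Delta 3.9648.
Lower quotas: Alpha 1, Beta 0, Gamma 1, Delta 3 (sum 5, leaving 3 seats).
Remainders in descending order: Delta 0.9648, Gamma 0.8834, Alpha 0.8178, Beta 0.3340.
Largest remainders: Delta, Gamma, Alpha receive the extra seats.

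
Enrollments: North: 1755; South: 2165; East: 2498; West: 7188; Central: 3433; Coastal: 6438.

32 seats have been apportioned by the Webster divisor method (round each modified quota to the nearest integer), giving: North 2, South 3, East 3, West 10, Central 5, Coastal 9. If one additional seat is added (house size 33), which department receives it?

Priority for the next seat is population ÷ (current seats + 0.5).
Priorities: North 702.000, South 618.571, East 713.714, West 684.571, Central 624.182, Coastal 677.684.
Highest priority: East.

East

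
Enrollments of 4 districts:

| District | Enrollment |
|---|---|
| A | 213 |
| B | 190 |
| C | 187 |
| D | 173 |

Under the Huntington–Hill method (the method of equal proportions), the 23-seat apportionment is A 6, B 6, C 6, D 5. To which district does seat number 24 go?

Priority for the next seat is population ÷ (√(s·(s+1))).
Priorities: A 32.867, B 29.318, C 28.855, D 31.585.
Highest priority: A.

A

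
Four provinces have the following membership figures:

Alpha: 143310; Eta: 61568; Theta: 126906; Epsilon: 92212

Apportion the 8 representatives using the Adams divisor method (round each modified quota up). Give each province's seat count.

Standard divisor 423996/8 ≈ 52999.5; standard quotas: Alpha 2.704, Eta 1.162, Theta 2.394, Epsilon 1.740.
Rounding up gives 3, 2, 3, 2 = 10 seats, so the divisor must be adjusted.
With modified divisor 67600: modified quotas Alpha 2.120, Eta 0.911, Theta 1.877, Epsilon 1.364.
Rounding up: Alpha 3, Eta 1, Theta 2, Epsilon 2 (total 8).

Alpha: 3, Eta: 1, Theta: 2, Epsilon: 2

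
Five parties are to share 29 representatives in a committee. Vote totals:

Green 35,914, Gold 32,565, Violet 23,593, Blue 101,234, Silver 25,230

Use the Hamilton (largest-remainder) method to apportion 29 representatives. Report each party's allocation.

Green=5, Gold=4, Violet=3, Blue=14, Silver=3

Standard divisor: 218536 ÷ 29 ≈ 7535.724.
Standard quotas: Green 4.7658, Gold 4.3214, Violet 3.1308, Blue 13.4339, Silver 3.3481.
Lower quotas: Green 4, Gold 4, Violet 3, Blue 13, Silver 3 (sum 27, leaving 2 seats).
Remainders in descending order: Green 0.7658, Blue 0.4339, Silver 0.3481, Gold 0.3214, Violet 0.1308.
Largest remainders: Green, Blue receive the extra seats.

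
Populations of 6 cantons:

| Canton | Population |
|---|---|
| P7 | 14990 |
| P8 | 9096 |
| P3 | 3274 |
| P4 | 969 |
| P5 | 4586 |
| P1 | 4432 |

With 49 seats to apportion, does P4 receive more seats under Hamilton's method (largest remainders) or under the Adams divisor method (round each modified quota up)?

Adams

Hamilton: P7 20, P8 12, P3 4, P4 1, P5 6, P1 6.
Adams: P7 19, P8 12, P3 4, P4 2, P5 6, P1 6.
P4 gets 1 under Hamilton and 2 under Adams.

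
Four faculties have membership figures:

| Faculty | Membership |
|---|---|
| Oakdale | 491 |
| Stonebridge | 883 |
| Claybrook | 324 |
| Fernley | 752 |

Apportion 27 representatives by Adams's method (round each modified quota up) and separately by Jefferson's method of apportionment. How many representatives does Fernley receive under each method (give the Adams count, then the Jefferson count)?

Adams: Oakdale 6, Stonebridge 9, Claybrook 4, Fernley 8.
Jefferson: Oakdale 5, Stonebridge 10, Claybrook 3, Fernley 9.
Fernley gets 8 under Adams and 9 under Jefferson.

8 and 9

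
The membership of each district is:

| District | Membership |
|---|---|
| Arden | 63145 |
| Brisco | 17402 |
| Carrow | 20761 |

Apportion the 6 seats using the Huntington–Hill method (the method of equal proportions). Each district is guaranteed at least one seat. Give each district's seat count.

Arden 4; Brisco 1; Carrow 1

With divisor 16454: modified quotas Arden 3.838, Brisco 1.058, Carrow 1.262.
Geometric-mean thresholds: Arden √(3·4)=3.464, Brisco √(1·2)=1.414, Carrow √(1·2)=1.414.
Each quota rounded against its threshold gives Arden 4, Brisco 1, Carrow 1 (total 6).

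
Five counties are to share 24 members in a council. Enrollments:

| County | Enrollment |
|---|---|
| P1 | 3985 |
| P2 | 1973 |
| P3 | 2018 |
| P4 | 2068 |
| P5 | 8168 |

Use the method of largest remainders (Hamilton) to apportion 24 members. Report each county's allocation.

The standard divisor is 18212/24 ≈ 758.833.
Standard quotas: P1 5.2515, P2 2.6000, P3 2.6593, P4 2.7252, P5 10.7639.
Lower quotas: P1 5, P2 2, P3 2, P4 2, P5 10 (sum 21, leaving 3 seats).
Remainders in descending order: P5 0.7639, P4 0.7252, P3 0.6593, P2 0.6000, P1 0.2515.
The surplus seats go to P5, P4, P3.

P1: 5; P2: 2; P3: 3; P4: 3; P5: 11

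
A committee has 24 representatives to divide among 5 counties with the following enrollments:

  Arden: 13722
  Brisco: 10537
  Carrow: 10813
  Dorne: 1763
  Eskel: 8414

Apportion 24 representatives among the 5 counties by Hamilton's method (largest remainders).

Arden: 7, Brisco: 6, Carrow: 6, Dorne: 1, Eskel: 4

The standard divisor is 45249/24 ≈ 1885.375.
Standard quotas: Arden 7.2781, Brisco 5.5888, Carrow 5.7352, Dorne 0.9351, Eskel 4.4628.
Lower quotas: Arden 7, Brisco 5, Carrow 5, Dorne 0, Eskel 4 (sum 21, leaving 3 seats).
Remainders in descending order: Dorne 0.9351, Carrow 0.7352, Brisco 0.5888, Eskel 0.4628, Arden 0.2781.
Largest remainders: Dorne, Carrow, Brisco receive the extra seats.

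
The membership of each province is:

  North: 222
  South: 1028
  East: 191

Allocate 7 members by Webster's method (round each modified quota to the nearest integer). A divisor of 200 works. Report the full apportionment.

North 1; South 5; East 1

With modified divisor 200: modified quotas North 1.110, South 5.140, East 0.955.
Rounding to the nearest integer: North 1, South 5, East 1 (total 7).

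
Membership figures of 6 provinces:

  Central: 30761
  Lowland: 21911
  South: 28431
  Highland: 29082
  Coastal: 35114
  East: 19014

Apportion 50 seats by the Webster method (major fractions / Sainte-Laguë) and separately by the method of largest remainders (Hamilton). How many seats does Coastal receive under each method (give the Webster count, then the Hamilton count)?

10 and 11

Webster: Central 9, Lowland 7, South 9, Highland 9, Coastal 10, East 6.
Hamilton: Central 9, Lowland 7, South 8, Highland 9, Coastal 11, East 6.
Coastal gets 10 under Webster and 11 under Hamilton.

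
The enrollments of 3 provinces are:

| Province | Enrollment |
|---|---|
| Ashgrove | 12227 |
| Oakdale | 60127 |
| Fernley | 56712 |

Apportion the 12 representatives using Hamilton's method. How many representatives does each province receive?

Ashgrove 1, Oakdale 6, Fernley 5

Total 129066; standard divisor 129066/12 ≈ 10755.5.
Standard quotas: Ashgrove 1.1368, Oakdale 5.5903, Fernley 5.2728.
Lower quotas: Ashgrove 1, Oakdale 5, Fernley 5 (sum 11, leaving 1 seat).
Remainders in descending order: Oakdale 0.5903, Fernley 0.2728, Ashgrove 0.1368.
Largest remainder: Oakdale receives the extra seat.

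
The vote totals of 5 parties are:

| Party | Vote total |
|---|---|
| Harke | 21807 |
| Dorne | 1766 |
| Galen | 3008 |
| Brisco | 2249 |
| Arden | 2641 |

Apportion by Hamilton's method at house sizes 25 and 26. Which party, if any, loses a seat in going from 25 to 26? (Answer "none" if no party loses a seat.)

Dorne

At 25 seats: Harke 17, Dorne 2, Galen 2, Brisco 2, Arden 2.
At 26 seats: Harke 18, Dorne 1, Galen 3, Brisco 2, Arden 2.
Dorne drops from 2 to 1.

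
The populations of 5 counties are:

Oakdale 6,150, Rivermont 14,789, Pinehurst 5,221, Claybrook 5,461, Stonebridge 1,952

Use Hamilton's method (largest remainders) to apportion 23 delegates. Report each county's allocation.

Oakdale: 4, Rivermont: 10, Pinehurst: 4, Claybrook: 4, Stonebridge: 1

Standard divisor: 33573 ÷ 23 ≈ 1459.696.
Standard quotas: Oakdale 4.2132, Rivermont 10.1316, Pinehurst 3.5768, Claybrook 3.7412, Stonebridge 1.3373.
Lower quotas: Oakdale 4, Rivermont 10, Pinehurst 3, Claybrook 3, Stonebridge 1 (sum 21, leaving 2 seats).
Remainders in descending order: Claybrook 0.7412, Pinehurst 0.5768, Stonebridge 0.3373, Oakdale 0.2132, Rivermont 0.1316.
The surplus seats go to Claybrook, Pinehurst.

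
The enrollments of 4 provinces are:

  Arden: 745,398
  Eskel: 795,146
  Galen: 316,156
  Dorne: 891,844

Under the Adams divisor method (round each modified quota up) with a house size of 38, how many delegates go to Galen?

Standard divisor 2748544/38 ≈ 72330.105; standard quotas: Arden 10.306, Eskel 10.993, Galen 4.371, Dorne 12.330.
Rounding up gives 11, 11, 5, 13 = 40 seats, so the divisor must be adjusted.
With modified divisor 76800: modified quotas Arden 9.706, Eskel 10.353, Galen 4.117, Dorne 11.613.
Rounding up: Arden 10, Eskel 11, Galen 5, Dorne 12 (total 38).
Galen receives 5.

5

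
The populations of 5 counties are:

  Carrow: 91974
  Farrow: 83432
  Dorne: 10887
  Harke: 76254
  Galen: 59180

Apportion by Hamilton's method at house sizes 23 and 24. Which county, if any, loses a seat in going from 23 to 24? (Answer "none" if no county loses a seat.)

At 23 seats: Carrow 7, Farrow 6, Dorne 1, Harke 5, Galen 4.
At 24 seats: Carrow 7, Farrow 6, Dorne 1, Harke 6, Galen 4.
No county's allocation decreased.

none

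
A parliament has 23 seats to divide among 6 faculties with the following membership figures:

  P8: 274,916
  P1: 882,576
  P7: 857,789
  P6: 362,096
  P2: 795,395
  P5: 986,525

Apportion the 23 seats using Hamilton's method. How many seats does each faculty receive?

P8=2, P1=5, P7=5, P6=2, P2=4, P5=5

Total 4159297; standard divisor 4159297/23 = 180839.
Standard quotas: P8 1.5202, P1 4.8805, P7 4.7434, P6 2.0023, P2 4.3984, P5 5.4553.
Lower quotas: P8 1, P1 4, P7 4, P6 2, P2 4, P5 5 (sum 20, leaving 3 seats).
Remainders in descending order: P1 0.8805, P7 0.7434, P8 0.5202, P5 0.4553, P2 0.3984, P6 0.0023.
The surplus seats go to P1, P7, P8.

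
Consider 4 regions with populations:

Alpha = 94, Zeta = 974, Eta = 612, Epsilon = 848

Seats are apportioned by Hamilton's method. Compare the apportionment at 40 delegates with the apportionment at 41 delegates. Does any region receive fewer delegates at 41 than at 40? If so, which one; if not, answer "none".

Alpha

At 40 seats: Alpha 2, Zeta 15, Eta 10, Epsilon 13.
At 41 seats: Alpha 1, Zeta 16, Eta 10, Epsilon 14.
Alpha drops from 2 to 1.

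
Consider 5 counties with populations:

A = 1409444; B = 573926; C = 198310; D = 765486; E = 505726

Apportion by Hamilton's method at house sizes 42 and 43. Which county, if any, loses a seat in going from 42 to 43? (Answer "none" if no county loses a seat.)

At 42 seats: A 17, B 7, C 3, D 9, E 6.
At 43 seats: A 18, B 7, C 2, D 10, E 6.
C drops from 3 to 2.

C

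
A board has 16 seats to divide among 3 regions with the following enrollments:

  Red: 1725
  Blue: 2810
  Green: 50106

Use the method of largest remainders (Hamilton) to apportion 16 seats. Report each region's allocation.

Red 0, Blue 1, Green 15

The standard divisor is 54641/16 ≈ 3415.062.
Standard quotas: Red 0.5051, Blue 0.8228, Green 14.6721.
Lower quotas: Red 0, Blue 0, Green 14 (sum 14, leaving 2 seats).
Remainders in descending order: Blue 0.8228, Green 0.6721, Red 0.5051.
The surplus seats go to Blue, Green.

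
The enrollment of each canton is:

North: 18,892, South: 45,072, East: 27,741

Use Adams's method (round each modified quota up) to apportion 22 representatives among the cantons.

North 5; South 10; East 7

Standard divisor 91705/22 ≈ 4168.409; standard quotas: North 4.532, South 10.813, East 6.655.
Rounding up gives 5, 11, 7 = 23 seats, so the divisor must be adjusted.
With modified divisor 4600: modified quotas North 4.107, South 9.798, East 6.031.
Rounding up: North 5, South 10, East 7 (total 22).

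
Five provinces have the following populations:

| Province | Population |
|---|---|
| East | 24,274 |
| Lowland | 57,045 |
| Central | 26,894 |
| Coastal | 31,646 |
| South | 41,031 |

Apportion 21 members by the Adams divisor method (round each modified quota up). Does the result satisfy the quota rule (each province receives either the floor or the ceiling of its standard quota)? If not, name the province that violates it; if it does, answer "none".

none

Standard quotas: East 2.818, Lowland 6.623, Central 3.122, Coastal 3.674, South 4.763.
Adams allocation: East 3, Lowland 6, Central 3, Coastal 4, South 5.
Every allocation lies between the lower and upper quota.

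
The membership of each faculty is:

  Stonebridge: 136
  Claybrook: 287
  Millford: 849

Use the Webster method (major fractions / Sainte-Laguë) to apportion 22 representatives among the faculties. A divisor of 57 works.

With modified divisor 57: modified quotas Stonebridge 2.386, Claybrook 5.035, Millford 14.895.
Rounding to the nearest integer: Stonebridge 2, Claybrook 5, Millford 15 (total 22).

Stonebridge 2, Claybrook 5, Millford 15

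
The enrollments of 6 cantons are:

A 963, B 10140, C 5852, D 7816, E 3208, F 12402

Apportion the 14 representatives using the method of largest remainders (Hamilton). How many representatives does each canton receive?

Total 40381; standard divisor 40381/14 ≈ 2884.357.
Standard quotas: A 0.3339, B 3.5155, C 2.0289, D 2.7098, E 1.1122, F 4.2997.
Lower quotas: A 0, B 3, C 2, D 2, E 1, F 4 (sum 12, leaving 2 seats).
Remainders in descending order: D 0.7098, B 0.5155, A 0.3339, F 0.2997, E 0.1122, C 0.0289.
The surplus seats go to D, B.

A=0, B=4, C=2, D=3, E=1, F=4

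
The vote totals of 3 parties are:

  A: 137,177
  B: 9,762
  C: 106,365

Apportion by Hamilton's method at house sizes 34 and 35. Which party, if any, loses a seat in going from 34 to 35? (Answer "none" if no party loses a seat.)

At 34 seats: A 19, B 1, C 14.
At 35 seats: A 19, B 1, C 15.
No party's allocation decreased.

none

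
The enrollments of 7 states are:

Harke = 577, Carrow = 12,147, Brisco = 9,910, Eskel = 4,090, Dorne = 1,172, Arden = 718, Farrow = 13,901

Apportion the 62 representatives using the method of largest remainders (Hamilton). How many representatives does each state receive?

Harke 1; Carrow 18; Brisco 14; Eskel 6; Dorne 2; Arden 1; Farrow 20

Standard divisor: 42515 ÷ 62 ≈ 685.726.
Standard quotas: Harke 0.8414, Carrow 17.7141, Brisco 14.4518, Eskel 5.9645, Dorne 1.7091, Arden 1.0471, Farrow 20.2720.
Lower quotas: Harke 0, Carrow 17, Brisco 14, Eskel 5, Dorne 1, Arden 1, Farrow 20 (sum 58, leaving 4 seats).
Remainders in descending order: Eskel 0.9645, Harke 0.8414, Carrow 0.7141, Dorne 0.7091, Brisco 0.4518, Farrow 0.2720, Arden 0.0471.
The surplus seats go to Eskel, Harke, Carrow, Dorne.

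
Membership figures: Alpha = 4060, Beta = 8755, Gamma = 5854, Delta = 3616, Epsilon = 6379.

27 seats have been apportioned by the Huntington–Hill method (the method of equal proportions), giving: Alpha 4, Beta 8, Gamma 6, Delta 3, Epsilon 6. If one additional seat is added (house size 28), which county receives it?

Delta

Priority for the next seat is population ÷ (√(s·(s+1))).
Priorities: Alpha 907.844, Beta 1031.787, Gamma 903.292, Delta 1043.849, Epsilon 984.301.
Highest priority: Delta.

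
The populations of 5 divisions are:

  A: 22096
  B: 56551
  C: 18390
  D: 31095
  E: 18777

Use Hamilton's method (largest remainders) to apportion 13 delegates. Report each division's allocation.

A: 2, B: 5, C: 1, D: 3, E: 2

Total 146909; standard divisor 146909/13 ≈ 11300.692.
Standard quotas: A 1.9553, B 5.0042, C 1.6273, D 2.7516, E 1.6616.
Lower quotas: A 1, B 5, C 1, D 2, E 1 (sum 10, leaving 3 seats).
Remainders in descending order: A 0.9553, D 0.7516, E 0.6616, C 0.6273, B 0.0042.
Largest remainders: A, D, E receive the extra seats.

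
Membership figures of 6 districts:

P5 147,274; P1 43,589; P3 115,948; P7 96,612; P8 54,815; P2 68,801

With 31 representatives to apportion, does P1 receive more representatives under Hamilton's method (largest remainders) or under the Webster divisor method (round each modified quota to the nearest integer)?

Hamilton: P5 9, P1 2, P3 7, P7 6, P8 3, P2 4.
Webster: P5 8, P1 3, P3 7, P7 6, P8 3, P2 4.
P1 gets 2 under Hamilton and 3 under Webster.

Webster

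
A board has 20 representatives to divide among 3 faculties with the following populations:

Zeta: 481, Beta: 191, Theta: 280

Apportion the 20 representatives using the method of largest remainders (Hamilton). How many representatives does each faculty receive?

Zeta 10, Beta 4, Theta 6

The standard divisor is 952/20 ≈ 47.6.
Standard quotas: Zeta 10.105, Beta 4.013, Theta 5.882.
Lower quotas: Zeta 10, Beta 4, Theta 5 (sum 19, leaving 1 seat).
Remainders in descending order: Theta 0.882, Zeta 0.105, Beta 0.013.
The surplus seat goes to Theta.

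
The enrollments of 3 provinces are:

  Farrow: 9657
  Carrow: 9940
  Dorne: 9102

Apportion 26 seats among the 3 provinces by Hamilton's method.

The standard divisor is 28699/26 ≈ 1103.808.
Standard quotas: Farrow 8.7488, Carrow 9.0052, Dorne 8.2460.
Lower quotas: Farrow 8, Carrow 9, Dorne 8 (sum 25, leaving 1 seat).
Remainders in descending order: Farrow 0.7488, Dorne 0.2460, Carrow 0.0052.
Largest remainder: Farrow receives the extra seat.

Farrow=9; Carrow=9; Dorne=8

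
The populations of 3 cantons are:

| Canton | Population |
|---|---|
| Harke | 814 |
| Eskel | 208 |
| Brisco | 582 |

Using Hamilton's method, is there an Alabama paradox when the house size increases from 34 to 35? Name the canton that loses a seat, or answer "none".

At 34 seats: Harke 17, Eskel 5, Brisco 12.
At 35 seats: Harke 18, Eskel 4, Brisco 13.
Eskel drops from 5 to 4.

Eskel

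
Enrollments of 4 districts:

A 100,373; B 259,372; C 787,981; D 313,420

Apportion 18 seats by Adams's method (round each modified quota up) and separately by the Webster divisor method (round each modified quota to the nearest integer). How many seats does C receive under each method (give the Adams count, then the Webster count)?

Adams: A 2, B 3, C 9, D 4.
Webster: A 1, B 3, C 10, D 4.
C gets 9 under Adams and 10 under Webster.

9 and 10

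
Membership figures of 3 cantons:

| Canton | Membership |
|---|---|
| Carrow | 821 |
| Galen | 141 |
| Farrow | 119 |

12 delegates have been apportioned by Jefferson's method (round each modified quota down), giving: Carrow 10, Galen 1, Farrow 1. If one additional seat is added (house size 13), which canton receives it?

Carrow

Priority for the next seat is population ÷ (current seats + 1).
Priorities: Carrow 74.636, Galen 70.500, Farrow 59.500.
Highest priority: Carrow.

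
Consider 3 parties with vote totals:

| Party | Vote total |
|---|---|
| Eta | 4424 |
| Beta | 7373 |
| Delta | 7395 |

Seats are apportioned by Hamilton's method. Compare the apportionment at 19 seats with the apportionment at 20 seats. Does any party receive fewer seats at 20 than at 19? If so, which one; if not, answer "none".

Eta

At 19 seats: Eta 5, Beta 7, Delta 7.
At 20 seats: Eta 4, Beta 8, Delta 8.
Eta drops from 5 to 4.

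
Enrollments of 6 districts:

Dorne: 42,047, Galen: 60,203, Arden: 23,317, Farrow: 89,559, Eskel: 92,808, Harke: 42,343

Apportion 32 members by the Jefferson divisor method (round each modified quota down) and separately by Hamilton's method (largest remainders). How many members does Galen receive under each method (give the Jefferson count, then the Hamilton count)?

Jefferson: Dorne 4, Galen 5, Arden 2, Farrow 8, Eskel 9, Harke 4.
Hamilton: Dorne 4, Galen 6, Arden 2, Farrow 8, Eskel 8, Harke 4.
Galen gets 5 under Jefferson and 6 under Hamilton.

5 and 6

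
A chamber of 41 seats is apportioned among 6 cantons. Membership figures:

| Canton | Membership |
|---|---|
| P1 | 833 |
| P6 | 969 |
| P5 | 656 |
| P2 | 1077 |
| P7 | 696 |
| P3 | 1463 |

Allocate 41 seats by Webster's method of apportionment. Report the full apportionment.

P1: 6, P6: 7, P5: 5, P2: 8, P7: 5, P3: 10

Standard divisor 5694/41 ≈ 138.878; standard quotas: P1 5.998, P6 6.977, P5 4.724, P2 7.755, P7 5.012, P3 10.534.
Rounding to the nearest integer gives 6, 7, 5, 8, 5, 11 = 42 seats, so the divisor must be adjusted.
With modified divisor 140: modified quotas P1 5.950, P6 6.921, P5 4.686, P2 7.693, P7 4.971, P3 10.450.
Rounding to the nearest integer: P1 6, P6 7, P5 5, P2 8, P7 5, P3 10 (total 41).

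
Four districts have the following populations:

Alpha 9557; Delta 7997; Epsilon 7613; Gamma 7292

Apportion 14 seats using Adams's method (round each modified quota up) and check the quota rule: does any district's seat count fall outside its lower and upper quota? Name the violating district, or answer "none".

none

Standard quotas: Alpha 4.122, Delta 3.449, Epsilon 3.284, Gamma 3.145.
Adams allocation: Alpha 4, Delta 4, Epsilon 3, Gamma 3.
Every allocation lies between the lower and upper quota.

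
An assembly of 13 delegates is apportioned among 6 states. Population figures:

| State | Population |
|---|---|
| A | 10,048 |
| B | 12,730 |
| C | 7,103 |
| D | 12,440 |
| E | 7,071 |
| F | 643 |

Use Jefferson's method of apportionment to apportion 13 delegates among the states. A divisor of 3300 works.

A: 3, B: 3, C: 2, D: 3, E: 2, F: 0

With modified divisor 3300: modified quotas A 3.045, B 3.858, C 2.152, D 3.770, E 2.143, F 0.195.
Rounding down: A 3, B 3, C 2, D 3, E 2, F 0 (total 13).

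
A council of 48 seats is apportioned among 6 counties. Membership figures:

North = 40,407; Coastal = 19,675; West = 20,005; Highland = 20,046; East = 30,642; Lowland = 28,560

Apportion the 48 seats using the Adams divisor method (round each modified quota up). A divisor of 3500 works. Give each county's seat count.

North 12; Coastal 6; West 6; Highland 6; East 9; Lowland 9

With modified divisor 3500: modified quotas North 11.545, Coastal 5.621, West 5.716, Highland 5.727, East 8.755, Lowland 8.160.
Rounding up: North 12, Coastal 6, West 6, Highland 6, East 9, Lowland 9 (total 48).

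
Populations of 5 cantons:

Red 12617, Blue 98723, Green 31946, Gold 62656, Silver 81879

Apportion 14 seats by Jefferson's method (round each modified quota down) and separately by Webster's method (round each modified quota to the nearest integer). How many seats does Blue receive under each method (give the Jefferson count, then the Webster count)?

6 and 5

Jefferson: Red 0, Blue 6, Green 1, Gold 3, Silver 4.
Webster: Red 1, Blue 5, Green 1, Gold 3, Silver 4.
Blue gets 6 under Jefferson and 5 under Webster.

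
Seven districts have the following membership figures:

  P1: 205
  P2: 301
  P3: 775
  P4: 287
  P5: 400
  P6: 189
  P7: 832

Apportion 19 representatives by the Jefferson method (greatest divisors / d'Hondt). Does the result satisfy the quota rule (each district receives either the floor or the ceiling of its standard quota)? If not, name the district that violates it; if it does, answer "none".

none

Standard quotas: P1 1.303, P2 1.913, P3 4.926, P4 1.824, P5 2.543, P6 1.201, P7 5.289.
Jefferson allocation: P1 1, P2 2, P3 5, P4 2, P5 2, P6 1, P7 6.
Every allocation lies between the lower and upper quota.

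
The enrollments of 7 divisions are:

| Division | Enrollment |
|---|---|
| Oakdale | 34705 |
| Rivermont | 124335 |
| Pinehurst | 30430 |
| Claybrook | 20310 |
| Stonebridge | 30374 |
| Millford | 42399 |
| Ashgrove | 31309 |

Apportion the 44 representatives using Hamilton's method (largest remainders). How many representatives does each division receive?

Oakdale 5, Rivermont 18, Pinehurst 4, Claybrook 3, Stonebridge 4, Millford 6, Ashgrove 4

Total 313862; standard divisor 313862/44 ≈ 7133.227.
Standard quotas: Oakdale 4.8653, Rivermont 17.4304, Pinehurst 4.2660, Claybrook 2.8472, Stonebridge 4.2581, Millford 5.9439, Ashgrove 4.3892.
Lower quotas: Oakdale 4, Rivermont 17, Pinehurst 4, Claybrook 2, Stonebridge 4, Millford 5, Ashgrove 4 (sum 40, leaving 4 seats).
Remainders in descending order: Millford 0.9439, Oakdale 0.8653, Claybrook 0.8472, Rivermont 0.4304, Ashgrove 0.3892, Pinehurst 0.2660, Stonebridge 0.2581.
Largest remainders: Millford, Oakdale, Claybrook, Rivermont receive the extra seats.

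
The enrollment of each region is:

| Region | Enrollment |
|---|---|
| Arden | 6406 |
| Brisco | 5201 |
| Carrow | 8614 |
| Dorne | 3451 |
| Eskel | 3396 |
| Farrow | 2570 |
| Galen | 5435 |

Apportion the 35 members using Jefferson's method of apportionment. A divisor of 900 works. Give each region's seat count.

With modified divisor 900: modified quotas Arden 7.118, Brisco 5.779, Carrow 9.571, Dorne 3.834, Eskel 3.773, Farrow 2.856, Galen 6.039.
Rounding down: Arden 7, Brisco 5, Carrow 9, Dorne 3, Eskel 3, Farrow 2, Galen 6 (total 35).

Arden 7, Brisco 5, Carrow 9, Dorne 3, Eskel 3, Farrow 2, Galen 6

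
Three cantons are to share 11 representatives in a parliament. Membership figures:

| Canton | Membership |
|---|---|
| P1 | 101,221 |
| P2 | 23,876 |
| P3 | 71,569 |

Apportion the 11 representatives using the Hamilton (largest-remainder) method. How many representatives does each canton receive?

P1: 6, P2: 1, P3: 4

Total 196666; standard divisor 196666/11 ≈ 17878.727.
Standard quotas: P1 5.6615, P2 1.3354, P3 4.0030.
Lower quotas: P1 5, P2 1, P3 4 (sum 10, leaving 1 seat).
Remainders in descending order: P1 0.6615, P2 0.3354, P3 0.0030.
The surplus seat goes to P1.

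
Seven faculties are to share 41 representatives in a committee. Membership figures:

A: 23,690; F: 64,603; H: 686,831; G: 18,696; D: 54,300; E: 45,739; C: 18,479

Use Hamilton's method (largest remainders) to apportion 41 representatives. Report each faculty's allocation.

Total 912338; standard divisor 912338/41 ≈ 22252.146.
Standard quotas: A 1.0646, F 2.9032, H 30.8658, G 0.8402, D 2.4402, E 2.0555, C 0.8304.
Lower quotas: A 1, F 2, H 30, G 0, D 2, E 2, C 0 (sum 37, leaving 4 seats).
Remainders in descending order: F 0.9032, H 0.8658, G 0.8402, C 0.8304, D 0.4402, A 0.0646, E 0.0555.
The surplus seats go to F, H, G, C.

A: 1, F: 3, H: 31, G: 1, D: 2, E: 2, C: 1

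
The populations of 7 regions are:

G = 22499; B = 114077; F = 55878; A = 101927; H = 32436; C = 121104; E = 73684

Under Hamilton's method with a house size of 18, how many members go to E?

Standard divisor: 521605 ÷ 18 ≈ 28978.056.
Standard quotas: G 0.7764, B 3.9367, F 1.9283, A 3.5174, H 1.1193, C 4.1792, E 2.5428.
Lower quotas: G 0, B 3, F 1, A 3, H 1, C 4, E 2 (sum 14, leaving 4 seats).
Remainders in descending order: B 0.9367, F 0.9283, G 0.7764, E 0.5428, A 0.5174, C 0.1792, H 0.1193.
Largest remainders: B, F, G, E receive the extra seats.
E receives 3.

3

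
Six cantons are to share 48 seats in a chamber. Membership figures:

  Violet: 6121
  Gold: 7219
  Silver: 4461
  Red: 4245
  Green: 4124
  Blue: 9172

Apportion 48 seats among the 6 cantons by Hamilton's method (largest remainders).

The standard divisor is 35342/48 ≈ 736.292.
Standard quotas: Violet 8.3133, Gold 9.8045, Silver 6.0587, Red 5.7654, Green 5.6010, Blue 12.4570.
Lower quotas: Violet 8, Gold 9, Silver 6, Red 5, Green 5, Blue 12 (sum 45, leaving 3 seats).
Remainders in descending order: Gold 0.8045, Red 0.7654, Green 0.6010, Blue 0.4570, Violet 0.3133, Silver 0.0587.
Largest remainders: Gold, Red, Green receive the extra seats.

Violet=8, Gold=10, Silver=6, Red=6, Green=6, Blue=12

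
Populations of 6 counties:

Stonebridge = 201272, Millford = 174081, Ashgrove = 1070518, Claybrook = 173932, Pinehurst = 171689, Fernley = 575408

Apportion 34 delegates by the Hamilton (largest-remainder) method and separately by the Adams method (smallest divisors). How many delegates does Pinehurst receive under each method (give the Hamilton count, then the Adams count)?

2 and 3

Hamilton: Stonebridge 3, Millford 3, Ashgrove 15, Claybrook 3, Pinehurst 2, Fernley 8.
Adams: Stonebridge 3, Millford 3, Ashgrove 14, Claybrook 3, Pinehurst 3, Fernley 8.
Pinehurst gets 2 under Hamilton and 3 under Adams.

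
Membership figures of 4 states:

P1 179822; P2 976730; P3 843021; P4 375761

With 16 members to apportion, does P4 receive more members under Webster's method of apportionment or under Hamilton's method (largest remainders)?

Webster

Webster: P1 1, P2 6, P3 6, P4 3.
Hamilton: P1 1, P2 7, P3 6, P4 2.
P4 gets 3 under Webster and 2 under Hamilton.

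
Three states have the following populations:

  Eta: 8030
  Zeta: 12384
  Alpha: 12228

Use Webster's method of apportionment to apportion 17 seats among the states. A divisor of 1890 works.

Eta 4, Zeta 7, Alpha 6

With modified divisor 1890: modified quotas Eta 4.249, Zeta 6.552, Alpha 6.470.
Rounding to the nearest integer: Eta 4, Zeta 7, Alpha 6 (total 17).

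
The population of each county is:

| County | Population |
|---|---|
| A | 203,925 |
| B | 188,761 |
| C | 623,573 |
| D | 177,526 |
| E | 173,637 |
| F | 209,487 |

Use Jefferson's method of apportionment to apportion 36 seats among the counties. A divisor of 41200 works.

With modified divisor 41200: modified quotas A 4.950, B 4.582, C 15.135, D 4.309, E 4.214, F 5.085.
Rounding down: A 4, B 4, C 15, D 4, E 4, F 5 (total 36).

A=4; B=4; C=15; D=4; E=4; F=5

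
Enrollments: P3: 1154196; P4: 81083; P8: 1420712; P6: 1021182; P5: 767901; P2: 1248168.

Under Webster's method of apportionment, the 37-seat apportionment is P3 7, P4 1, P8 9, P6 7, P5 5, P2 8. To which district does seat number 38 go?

P3

Priority for the next seat is population ÷ (current seats + 0.5).
Priorities: P3 153892.800, P4 54055.333, P8 149548.632, P6 136157.600, P5 139618.364, P2 146843.294.
Highest priority: P3.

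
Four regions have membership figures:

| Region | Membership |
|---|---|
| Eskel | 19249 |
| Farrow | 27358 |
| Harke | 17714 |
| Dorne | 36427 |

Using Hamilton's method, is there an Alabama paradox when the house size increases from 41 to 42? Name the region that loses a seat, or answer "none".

none

At 41 seats: Eskel 8, Farrow 11, Harke 7, Dorne 15.
At 42 seats: Eskel 8, Farrow 12, Harke 7, Dorne 15.
No region's allocation decreased.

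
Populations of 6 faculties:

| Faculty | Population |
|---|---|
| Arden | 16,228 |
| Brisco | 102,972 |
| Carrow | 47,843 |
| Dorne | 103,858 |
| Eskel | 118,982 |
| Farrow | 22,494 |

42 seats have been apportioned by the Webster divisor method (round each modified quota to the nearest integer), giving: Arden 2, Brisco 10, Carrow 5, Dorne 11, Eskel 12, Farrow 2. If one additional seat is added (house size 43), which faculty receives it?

Brisco

Priority for the next seat is population ÷ (current seats + 0.5).
Priorities: Arden 6491.200, Brisco 9806.857, Carrow 8698.727, Dorne 9031.130, Eskel 9518.560, Farrow 8997.600.
Highest priority: Brisco.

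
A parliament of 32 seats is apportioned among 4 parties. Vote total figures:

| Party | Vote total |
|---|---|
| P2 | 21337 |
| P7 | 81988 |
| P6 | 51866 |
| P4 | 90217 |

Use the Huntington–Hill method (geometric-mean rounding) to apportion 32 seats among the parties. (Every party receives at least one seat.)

P2 3; P7 10; P6 7; P4 12

With divisor 7835: modified quotas P2 2.723, P7 10.464, P6 6.620, P4 11.515.
Geometric-mean thresholds: P2 √(2·3)=2.449, P7 √(10·11)=10.488, P6 √(6·7)=6.481, P4 √(11·12)=11.489.
Each quota rounded against its threshold gives P2 3, P7 10, P6 7, P4 12 (total 32).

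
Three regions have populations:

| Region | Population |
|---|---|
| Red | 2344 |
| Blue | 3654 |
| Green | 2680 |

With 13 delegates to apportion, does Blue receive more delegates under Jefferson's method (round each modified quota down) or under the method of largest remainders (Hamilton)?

Jefferson

Jefferson: Red 3, Blue 6, Green 4.
Hamilton: Red 4, Blue 5, Green 4.
Blue gets 6 under Jefferson and 5 under Hamilton.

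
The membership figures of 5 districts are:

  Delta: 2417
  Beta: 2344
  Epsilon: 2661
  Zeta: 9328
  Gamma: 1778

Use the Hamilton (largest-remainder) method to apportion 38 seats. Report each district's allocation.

Delta: 5, Beta: 5, Epsilon: 5, Zeta: 19, Gamma: 4

Standard divisor: 18528 ÷ 38 ≈ 487.579.
Standard quotas: Delta 4.9571, Beta 4.8074, Epsilon 5.4576, Zeta 19.1313, Gamma 3.6466.
Lower quotas: Delta 4, Beta 4, Epsilon 5, Zeta 19, Gamma 3 (sum 35, leaving 3 seats).
Remainders in descending order: Delta 0.9571, Beta 0.8074, Gamma 0.6466, Epsilon 0.4576, Zeta 0.1313.
The surplus seats go to Delta, Beta, Gamma.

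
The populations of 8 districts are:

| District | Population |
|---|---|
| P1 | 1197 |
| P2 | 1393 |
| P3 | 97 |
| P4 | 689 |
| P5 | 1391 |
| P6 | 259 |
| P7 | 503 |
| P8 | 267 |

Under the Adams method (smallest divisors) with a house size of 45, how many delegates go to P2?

Standard divisor 5796/45 ≈ 128.8; standard quotas: P1 9.293, P2 10.815, P3 0.753, P4 5.349, P5 10.800, P6 2.011, P7 3.905, P8 2.073.
Rounding up gives 10, 11, 1, 6, 11, 3, 4, 3 = 49 seats, so the divisor must be adjusted.
With modified divisor 138.4: modified quotas P1 8.649, P2 10.065, P3 0.701, P4 4.978, P5 10.051, P6 1.871, P7 3.634, P8 1.929.
Rounding up: P1 9, P2 11, P3 1, P4 5, P5 11, P6 2, P7 4, P8 2 (total 45).
P2 receives 11.

11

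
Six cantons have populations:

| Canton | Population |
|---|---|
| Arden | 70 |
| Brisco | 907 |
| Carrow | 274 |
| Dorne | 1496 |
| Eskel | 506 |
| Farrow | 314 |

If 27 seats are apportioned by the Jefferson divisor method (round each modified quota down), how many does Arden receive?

0

Standard divisor 3567/27 ≈ 132.111; standard quotas: Arden 0.530, Brisco 6.865, Carrow 2.074, Dorne 11.324, Eskel 3.830, Farrow 2.377.
Rounding down gives 0, 6, 2, 11, 3, 2 = 24 seats, so the divisor must be adjusted.
With modified divisor 120: modified quotas Arden 0.583, Brisco 7.558, Carrow 2.283, Dorne 12.467, Eskel 4.217, Farrow 2.617.
Rounding down: Arden 0, Brisco 7, Carrow 2, Dorne 12, Eskel 4, Farrow 2 (total 27).
Arden receives 0.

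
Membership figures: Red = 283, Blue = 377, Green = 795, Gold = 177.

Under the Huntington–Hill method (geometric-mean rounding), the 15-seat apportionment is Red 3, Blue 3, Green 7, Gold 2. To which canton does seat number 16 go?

Priority for the next seat is population ÷ (√(s·(s+1))).
Priorities: Red 81.695, Blue 108.831, Green 106.236, Gold 72.260.
Highest priority: Blue.

Blue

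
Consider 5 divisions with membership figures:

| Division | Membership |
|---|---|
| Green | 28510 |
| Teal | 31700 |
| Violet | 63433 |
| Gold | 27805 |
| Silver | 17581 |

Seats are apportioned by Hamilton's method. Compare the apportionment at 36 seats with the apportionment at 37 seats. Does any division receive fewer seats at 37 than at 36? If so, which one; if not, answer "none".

none

At 36 seats: Green 6, Teal 7, Violet 13, Gold 6, Silver 4.
At 37 seats: Green 6, Teal 7, Violet 14, Gold 6, Silver 4.
No division's allocation decreased.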